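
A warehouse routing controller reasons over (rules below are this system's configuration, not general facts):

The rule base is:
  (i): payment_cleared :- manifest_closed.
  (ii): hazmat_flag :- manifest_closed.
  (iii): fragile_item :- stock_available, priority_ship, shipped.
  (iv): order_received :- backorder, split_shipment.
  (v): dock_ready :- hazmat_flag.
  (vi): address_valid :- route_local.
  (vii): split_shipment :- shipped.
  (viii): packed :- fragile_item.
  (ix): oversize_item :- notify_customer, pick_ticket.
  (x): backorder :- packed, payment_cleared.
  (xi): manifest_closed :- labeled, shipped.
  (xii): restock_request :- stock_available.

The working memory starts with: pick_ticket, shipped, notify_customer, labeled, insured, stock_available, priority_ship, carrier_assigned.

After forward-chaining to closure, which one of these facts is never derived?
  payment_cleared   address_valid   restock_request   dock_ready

Round 1 — (iii), (vii), (ix), (xi), (xii), derive fragile_item, split_shipment, oversize_item, manifest_closed, restock_request.
Round 2 — (i), (ii), (viii), derive payment_cleared, hazmat_flag, packed.
Round 3 — (v), (x), derive dock_ready, backorder.
Round 4 — (iv), derive order_received.
Derived: restock_request (round 1), payment_cleared (round 2), dock_ready (round 3). address_valid never appears in any round.

address_valid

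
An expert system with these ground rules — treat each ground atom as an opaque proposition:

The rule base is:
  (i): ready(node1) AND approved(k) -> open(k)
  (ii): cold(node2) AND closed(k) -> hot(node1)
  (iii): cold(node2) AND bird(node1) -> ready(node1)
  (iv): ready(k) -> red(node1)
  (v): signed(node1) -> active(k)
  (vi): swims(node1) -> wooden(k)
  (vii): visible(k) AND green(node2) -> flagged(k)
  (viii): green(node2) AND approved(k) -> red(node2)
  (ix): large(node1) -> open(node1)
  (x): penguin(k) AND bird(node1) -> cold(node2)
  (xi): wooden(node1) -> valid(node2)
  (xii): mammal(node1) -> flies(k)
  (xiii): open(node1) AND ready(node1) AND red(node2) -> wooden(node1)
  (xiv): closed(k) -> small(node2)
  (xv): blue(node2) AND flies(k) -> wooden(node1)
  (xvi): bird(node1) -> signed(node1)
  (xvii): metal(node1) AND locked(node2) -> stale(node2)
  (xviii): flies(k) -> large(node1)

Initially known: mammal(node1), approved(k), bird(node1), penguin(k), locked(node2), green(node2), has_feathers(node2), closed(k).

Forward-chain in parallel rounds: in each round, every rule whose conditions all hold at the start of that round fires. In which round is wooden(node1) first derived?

4

Round 1: (viii) [green(node2) AND approved(k) -> red(node2)]; (x) [penguin(k) AND bird(node1) -> cold(node2)]; (xii) [mammal(node1) -> flies(k)]; (xiv) [closed(k) -> small(node2)]; (xvi) [bird(node1) -> signed(node1)]. Adds red(node2), cold(node2), flies(k), small(node2), signed(node1).
Round 2: (ii) [cold(node2) AND closed(k) -> hot(node1)]; (iii) [cold(node2) AND bird(node1) -> ready(node1)]; (v) [signed(node1) -> active(k)]; (xviii) [flies(k) -> large(node1)]. Adds hot(node1), ready(node1), active(k), large(node1).
Round 3: (i) [ready(node1) AND approved(k) -> open(k)]; (ix) [large(node1) -> open(node1)]. Adds open(k), open(node1).
Round 4: (xiii) [open(node1) AND ready(node1) AND red(node2) -> wooden(node1)]. Adds wooden(node1).
wooden(node1) first appears in round 4.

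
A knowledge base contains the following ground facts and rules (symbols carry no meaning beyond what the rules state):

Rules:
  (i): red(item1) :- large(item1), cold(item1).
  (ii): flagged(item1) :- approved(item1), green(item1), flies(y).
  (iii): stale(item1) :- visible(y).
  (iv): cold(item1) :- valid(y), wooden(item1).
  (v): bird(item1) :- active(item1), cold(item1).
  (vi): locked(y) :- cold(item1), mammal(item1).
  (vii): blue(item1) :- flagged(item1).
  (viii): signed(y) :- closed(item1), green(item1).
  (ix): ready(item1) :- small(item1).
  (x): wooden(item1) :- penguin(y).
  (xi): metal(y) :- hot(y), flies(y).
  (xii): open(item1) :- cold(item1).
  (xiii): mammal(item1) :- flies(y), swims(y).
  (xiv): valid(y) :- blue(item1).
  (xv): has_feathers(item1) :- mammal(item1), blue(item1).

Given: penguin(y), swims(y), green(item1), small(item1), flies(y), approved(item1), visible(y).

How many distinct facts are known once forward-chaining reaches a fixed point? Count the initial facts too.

Round 1: (ii) [flagged(item1) :- approved(item1), green(item1), flies(y).]; (iii) [stale(item1) :- visible(y).]; (ix) [ready(item1) :- small(item1).]; (x) [wooden(item1) :- penguin(y).]; (xiii) [mammal(item1) :- flies(y), swims(y).]. New: flagged(item1), stale(item1), ready(item1), wooden(item1), mammal(item1).
Round 2: (vii) [blue(item1) :- flagged(item1).]. New: blue(item1).
Round 3: (xiv) [valid(y) :- blue(item1).]; (xv) [has_feathers(item1) :- mammal(item1), blue(item1).]. New: valid(y), has_feathers(item1).
Round 4: (iv) [cold(item1) :- valid(y), wooden(item1).]. New: cold(item1).
Round 5: (vi) [locked(y) :- cold(item1), mammal(item1).]; (xii) [open(item1) :- cold(item1).]. New: locked(y), open(item1).
Closure: {approved(item1), blue(item1), cold(item1), flagged(item1), flies(y), green(item1), has_feathers(item1), locked(y), mammal(item1), open(item1), penguin(y), ready(item1), small(item1), stale(item1), swims(y), valid(y), visible(y), wooden(item1)} — 18 facts.

18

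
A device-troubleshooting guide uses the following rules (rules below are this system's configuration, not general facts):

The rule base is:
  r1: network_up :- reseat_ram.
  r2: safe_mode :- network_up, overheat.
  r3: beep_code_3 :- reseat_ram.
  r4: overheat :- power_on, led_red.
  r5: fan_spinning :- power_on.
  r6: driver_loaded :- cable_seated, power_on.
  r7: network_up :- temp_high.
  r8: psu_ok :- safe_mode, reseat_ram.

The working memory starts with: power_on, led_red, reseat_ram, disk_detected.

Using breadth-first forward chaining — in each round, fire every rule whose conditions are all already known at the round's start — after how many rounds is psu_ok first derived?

3

Round 1 — r1, r3, r4, r5, derive network_up, beep_code_3, overheat, fan_spinning.
Round 2 — r2, derive safe_mode.
Round 3 — r8, derive psu_ok.
psu_ok first appears in round 3.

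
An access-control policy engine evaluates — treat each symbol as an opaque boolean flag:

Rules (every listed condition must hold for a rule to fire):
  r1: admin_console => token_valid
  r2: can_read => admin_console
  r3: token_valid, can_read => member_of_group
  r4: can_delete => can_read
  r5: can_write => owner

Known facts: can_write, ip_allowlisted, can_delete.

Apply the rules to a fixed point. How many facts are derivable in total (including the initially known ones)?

8

[1] r4 [can_delete => can_read]; r5 [can_write => owner]. ⇒ new: can_read, owner.
[2] r2 [can_read => admin_console]. ⇒ new: admin_console.
[3] r1 [admin_console => token_valid]. ⇒ new: token_valid.
[4] r3 [token_valid, can_read => member_of_group]. ⇒ new: member_of_group.
Closure: {admin_console, can_delete, can_read, can_write, ip_allowlisted, member_of_group, owner, token_valid} — 8 facts.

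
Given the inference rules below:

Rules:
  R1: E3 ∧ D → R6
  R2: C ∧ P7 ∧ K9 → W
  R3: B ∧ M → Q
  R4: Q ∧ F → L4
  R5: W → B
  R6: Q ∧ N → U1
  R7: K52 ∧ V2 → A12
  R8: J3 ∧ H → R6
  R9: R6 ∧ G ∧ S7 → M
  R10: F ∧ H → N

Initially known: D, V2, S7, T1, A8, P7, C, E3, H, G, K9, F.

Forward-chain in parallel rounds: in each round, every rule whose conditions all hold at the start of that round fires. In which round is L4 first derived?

4

Round 1 fires R1, R2, R10, giving R6, W, N.
Round 2 fires R5, R9, giving B, M.
Round 3 fires R3, giving Q.
Round 4 fires R4, R6, giving L4, U1.
L4 first appears in round 4.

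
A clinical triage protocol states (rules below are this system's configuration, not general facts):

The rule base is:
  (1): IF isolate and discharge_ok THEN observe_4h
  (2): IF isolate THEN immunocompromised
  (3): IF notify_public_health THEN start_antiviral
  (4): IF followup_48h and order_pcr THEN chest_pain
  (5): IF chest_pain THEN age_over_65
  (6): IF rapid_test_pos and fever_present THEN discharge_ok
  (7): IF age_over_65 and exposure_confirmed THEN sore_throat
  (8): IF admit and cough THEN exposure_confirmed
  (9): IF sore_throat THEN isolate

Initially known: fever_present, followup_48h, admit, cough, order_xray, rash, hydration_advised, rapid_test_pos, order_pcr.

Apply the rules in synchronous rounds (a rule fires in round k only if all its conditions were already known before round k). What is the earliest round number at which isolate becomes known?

4

Round 1: (4) [IF followup_48h and order_pcr THEN chest_pain]; (6) [IF rapid_test_pos and fever_present THEN discharge_ok]; (8) [IF admit and cough THEN exposure_confirmed]. Adds chest_pain, discharge_ok, exposure_confirmed.
Round 2: (5) [IF chest_pain THEN age_over_65]. Adds age_over_65.
Round 3: (7) [IF age_over_65 and exposure_confirmed THEN sore_throat]. Adds sore_throat.
Round 4: (9) [IF sore_throat THEN isolate]. Adds isolate.
isolate first appears in round 4.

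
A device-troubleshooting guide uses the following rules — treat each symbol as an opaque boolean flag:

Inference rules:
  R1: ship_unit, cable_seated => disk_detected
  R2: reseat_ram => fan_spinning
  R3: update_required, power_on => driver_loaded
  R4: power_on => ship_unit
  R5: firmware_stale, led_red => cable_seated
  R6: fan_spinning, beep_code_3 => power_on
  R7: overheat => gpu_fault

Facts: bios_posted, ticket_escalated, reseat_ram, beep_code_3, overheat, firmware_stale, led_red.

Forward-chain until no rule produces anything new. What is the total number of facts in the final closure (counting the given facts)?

Round 1: R2 [reseat_ram => fan_spinning]; R5 [firmware_stale, led_red => cable_seated]; R7 [overheat => gpu_fault]. New: fan_spinning, cable_seated, gpu_fault.
Round 2: R6 [fan_spinning, beep_code_3 => power_on]. New: power_on.
Round 3: R4 [power_on => ship_unit]. New: ship_unit.
Round 4: R1 [ship_unit, cable_seated => disk_detected]. New: disk_detected.
Closure: {beep_code_3, bios_posted, cable_seated, disk_detected, fan_spinning, firmware_stale, gpu_fault, led_red, overheat, power_on, reseat_ram, ship_unit, ticket_escalated} — 13 facts.

13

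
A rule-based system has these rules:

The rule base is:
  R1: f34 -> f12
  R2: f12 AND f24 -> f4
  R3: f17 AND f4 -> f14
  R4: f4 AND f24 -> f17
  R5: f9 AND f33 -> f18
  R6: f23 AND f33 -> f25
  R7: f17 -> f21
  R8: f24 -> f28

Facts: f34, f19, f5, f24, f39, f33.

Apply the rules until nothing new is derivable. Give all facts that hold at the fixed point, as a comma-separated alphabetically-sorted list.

Round 1: R1 [f34 -> f12]; R8 [f24 -> f28]. Adds f12, f28.
Round 2: R2 [f12 AND f24 -> f4]. Adds f4.
Round 3: R4 [f4 AND f24 -> f17]. Adds f17.
Round 4: R3 [f17 AND f4 -> f14]; R7 [f17 -> f21]. Adds f14, f21.

f12, f14, f17, f19, f21, f24, f28, f33, f34, f39, f4, f5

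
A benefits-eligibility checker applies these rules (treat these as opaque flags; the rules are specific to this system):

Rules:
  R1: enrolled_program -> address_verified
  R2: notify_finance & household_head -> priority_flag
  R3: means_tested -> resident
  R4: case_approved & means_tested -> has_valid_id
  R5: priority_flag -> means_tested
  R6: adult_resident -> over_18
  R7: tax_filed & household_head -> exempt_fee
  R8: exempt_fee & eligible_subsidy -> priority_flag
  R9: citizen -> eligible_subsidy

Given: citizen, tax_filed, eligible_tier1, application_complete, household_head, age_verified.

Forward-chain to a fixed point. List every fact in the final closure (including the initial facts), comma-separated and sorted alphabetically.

Round 1 fires R7, R9, giving exempt_fee, eligible_subsidy.
Round 2 fires R8, giving priority_flag.
Round 3 fires R5, giving means_tested.
Round 4 fires R3, giving resident.

age_verified, application_complete, citizen, eligible_subsidy, eligible_tier1, exempt_fee, household_head, means_tested, priority_flag, resident, tax_filed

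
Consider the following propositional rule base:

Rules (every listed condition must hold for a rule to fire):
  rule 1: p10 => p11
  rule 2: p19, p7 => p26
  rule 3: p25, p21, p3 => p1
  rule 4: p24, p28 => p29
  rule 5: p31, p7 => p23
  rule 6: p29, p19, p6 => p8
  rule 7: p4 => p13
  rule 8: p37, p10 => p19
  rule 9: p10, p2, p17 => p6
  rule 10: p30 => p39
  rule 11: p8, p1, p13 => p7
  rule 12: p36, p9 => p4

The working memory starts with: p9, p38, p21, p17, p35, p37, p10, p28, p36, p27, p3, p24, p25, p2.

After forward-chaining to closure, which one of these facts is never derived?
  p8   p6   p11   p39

p39

Round 1 fires rule 1, rule 3, rule 4, rule 8, rule 9, rule 12, giving p11, p1, p29, p19, p6, p4.
Round 2 fires rule 6, rule 7, giving p8, p13.
Round 3 fires rule 11, giving p7.
Round 4 fires rule 2, giving p26.
Derived: p11 (round 1), p8 (round 2), p6 (round 1). p39 never appears in any round.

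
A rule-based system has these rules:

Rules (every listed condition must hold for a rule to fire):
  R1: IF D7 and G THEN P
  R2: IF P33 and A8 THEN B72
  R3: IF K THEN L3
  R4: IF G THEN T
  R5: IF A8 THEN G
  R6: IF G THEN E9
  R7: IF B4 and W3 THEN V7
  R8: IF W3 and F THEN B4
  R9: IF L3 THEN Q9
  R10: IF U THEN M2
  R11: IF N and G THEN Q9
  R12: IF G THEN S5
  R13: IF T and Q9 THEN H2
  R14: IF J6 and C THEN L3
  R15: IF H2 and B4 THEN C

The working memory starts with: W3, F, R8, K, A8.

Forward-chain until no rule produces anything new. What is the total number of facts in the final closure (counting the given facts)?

15

Round 1: R3 [IF K THEN L3]; R5 [IF A8 THEN G]; R8 [IF W3 and F THEN B4]. Adds L3, G, B4.
Round 2: R4 [IF G THEN T]; R6 [IF G THEN E9]; R7 [IF B4 and W3 THEN V7]; R9 [IF L3 THEN Q9]; R12 [IF G THEN S5]. Adds T, E9, V7, Q9, S5.
Round 3: R13 [IF T and Q9 THEN H2]. Adds H2.
Round 4: R15 [IF H2 and B4 THEN C]. Adds C.
Closure: {A8, B4, C, E9, F, G, H2, K, L3, Q9, R8, S5, T, V7, W3} — 15 facts.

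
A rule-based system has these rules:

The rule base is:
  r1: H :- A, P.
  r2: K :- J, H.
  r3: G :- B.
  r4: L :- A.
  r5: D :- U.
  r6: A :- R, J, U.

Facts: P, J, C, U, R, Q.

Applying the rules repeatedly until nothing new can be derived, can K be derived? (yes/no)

yes

Round 1 — r5, r6, derive D, A.
Round 2 — r1, r4, derive H, L.
Round 3 — r2, derive K.
K appears in round 3, so it is derivable.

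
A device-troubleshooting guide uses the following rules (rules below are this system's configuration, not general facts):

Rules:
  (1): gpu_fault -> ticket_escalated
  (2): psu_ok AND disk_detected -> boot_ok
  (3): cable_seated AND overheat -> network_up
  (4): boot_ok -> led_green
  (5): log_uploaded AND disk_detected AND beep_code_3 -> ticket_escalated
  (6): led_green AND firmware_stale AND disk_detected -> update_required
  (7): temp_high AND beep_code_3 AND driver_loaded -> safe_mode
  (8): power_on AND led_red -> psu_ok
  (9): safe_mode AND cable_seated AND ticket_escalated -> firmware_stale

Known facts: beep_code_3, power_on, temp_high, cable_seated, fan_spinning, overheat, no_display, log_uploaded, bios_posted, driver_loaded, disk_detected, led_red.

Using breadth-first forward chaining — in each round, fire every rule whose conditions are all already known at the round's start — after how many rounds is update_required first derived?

4

Round 1: (3) [cable_seated AND overheat -> network_up]; (5) [log_uploaded AND disk_detected AND beep_code_3 -> ticket_escalated]; (7) [temp_high AND beep_code_3 AND driver_loaded -> safe_mode]; (8) [power_on AND led_red -> psu_ok]. New: network_up, ticket_escalated, safe_mode, psu_ok.
Round 2: (2) [psu_ok AND disk_detected -> boot_ok]; (9) [safe_mode AND cable_seated AND ticket_escalated -> firmware_stale]. New: boot_ok, firmware_stale.
Round 3: (4) [boot_ok -> led_green]. New: led_green.
Round 4: (6) [led_green AND firmware_stale AND disk_detected -> update_required]. New: update_required.
update_required first appears in round 4.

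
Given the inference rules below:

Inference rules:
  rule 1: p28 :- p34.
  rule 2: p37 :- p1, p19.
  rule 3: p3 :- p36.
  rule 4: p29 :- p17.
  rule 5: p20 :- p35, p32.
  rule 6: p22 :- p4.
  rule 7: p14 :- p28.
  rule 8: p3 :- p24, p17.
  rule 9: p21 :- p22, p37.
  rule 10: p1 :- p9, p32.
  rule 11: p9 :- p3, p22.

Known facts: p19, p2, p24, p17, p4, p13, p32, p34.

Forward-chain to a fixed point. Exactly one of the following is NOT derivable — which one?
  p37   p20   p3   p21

Round 1: rule 1 [p28 :- p34.]; rule 4 [p29 :- p17.]; rule 6 [p22 :- p4.]; rule 8 [p3 :- p24, p17.]. New: p28, p29, p22, p3.
Round 2: rule 7 [p14 :- p28.]; rule 11 [p9 :- p3, p22.]. New: p14, p9.
Round 3: rule 10 [p1 :- p9, p32.]. New: p1.
Round 4: rule 2 [p37 :- p1, p19.]. New: p37.
Round 5: rule 9 [p21 :- p22, p37.]. New: p21.
Derived: p3 (round 1), p21 (round 5), p37 (round 4). p20 never appears in any round.

p20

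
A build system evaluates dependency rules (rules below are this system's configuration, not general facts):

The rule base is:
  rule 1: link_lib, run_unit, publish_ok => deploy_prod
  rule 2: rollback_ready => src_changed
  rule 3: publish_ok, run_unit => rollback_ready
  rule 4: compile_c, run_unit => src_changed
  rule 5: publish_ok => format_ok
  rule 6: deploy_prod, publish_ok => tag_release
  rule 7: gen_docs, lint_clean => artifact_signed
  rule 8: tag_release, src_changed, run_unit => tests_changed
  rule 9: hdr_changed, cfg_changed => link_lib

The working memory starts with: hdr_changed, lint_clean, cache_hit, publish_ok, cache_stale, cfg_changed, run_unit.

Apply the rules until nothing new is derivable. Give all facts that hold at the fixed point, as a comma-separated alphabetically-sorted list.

cache_hit, cache_stale, cfg_changed, deploy_prod, format_ok, hdr_changed, link_lib, lint_clean, publish_ok, rollback_ready, run_unit, src_changed, tag_release, tests_changed

Round 1 fires rule 3, rule 5, rule 9, giving rollback_ready, format_ok, link_lib.
Round 2 fires rule 1, rule 2, giving deploy_prod, src_changed.
Round 3 fires rule 6, giving tag_release.
Round 4 fires rule 8, giving tests_changed.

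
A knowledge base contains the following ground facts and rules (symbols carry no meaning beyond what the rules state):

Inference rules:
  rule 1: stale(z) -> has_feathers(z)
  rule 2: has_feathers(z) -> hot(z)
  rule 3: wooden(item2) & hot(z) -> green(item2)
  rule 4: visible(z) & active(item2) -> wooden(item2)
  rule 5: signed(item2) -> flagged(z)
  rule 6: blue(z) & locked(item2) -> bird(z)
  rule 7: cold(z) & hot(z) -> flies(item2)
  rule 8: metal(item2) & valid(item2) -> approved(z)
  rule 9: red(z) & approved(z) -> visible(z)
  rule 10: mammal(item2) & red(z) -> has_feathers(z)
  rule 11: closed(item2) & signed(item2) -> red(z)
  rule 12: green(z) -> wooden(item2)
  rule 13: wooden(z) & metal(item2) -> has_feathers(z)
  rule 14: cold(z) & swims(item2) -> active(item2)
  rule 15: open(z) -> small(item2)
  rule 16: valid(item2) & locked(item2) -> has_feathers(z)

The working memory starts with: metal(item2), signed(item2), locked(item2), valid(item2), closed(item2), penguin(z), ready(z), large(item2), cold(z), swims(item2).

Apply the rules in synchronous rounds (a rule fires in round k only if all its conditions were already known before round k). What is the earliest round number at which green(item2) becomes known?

Round 1 fires rule 5, rule 8, rule 11, rule 14, rule 16, giving flagged(z), approved(z), red(z), active(item2), has_feathers(z).
Round 2 fires rule 2, rule 9, giving hot(z), visible(z).
Round 3 fires rule 4, rule 7, giving wooden(item2), flies(item2).
Round 4 fires rule 3, giving green(item2).
green(item2) first appears in round 4.

4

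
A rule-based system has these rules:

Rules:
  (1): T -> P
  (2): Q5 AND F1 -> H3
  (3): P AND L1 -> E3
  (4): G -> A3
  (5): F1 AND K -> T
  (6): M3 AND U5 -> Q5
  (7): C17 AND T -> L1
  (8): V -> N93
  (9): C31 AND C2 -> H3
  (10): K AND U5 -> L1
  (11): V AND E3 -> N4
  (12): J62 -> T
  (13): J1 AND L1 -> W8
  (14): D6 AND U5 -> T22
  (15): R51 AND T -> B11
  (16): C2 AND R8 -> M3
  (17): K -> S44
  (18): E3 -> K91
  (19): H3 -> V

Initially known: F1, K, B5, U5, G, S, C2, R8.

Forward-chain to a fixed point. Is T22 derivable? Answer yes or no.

Round 1 — (4), (5), (10), (16), (17), derive A3, T, L1, M3, S44.
Round 2 — (1), (6), derive P, Q5.
Round 3 — (2), (3), derive H3, E3.
Round 4 — (18), (19), derive K91, V.
Round 5 — (8), (11), derive N93, N4.
Fixed point reached. T22 is concluded only by (14); (14) needs D6 (never derived).

no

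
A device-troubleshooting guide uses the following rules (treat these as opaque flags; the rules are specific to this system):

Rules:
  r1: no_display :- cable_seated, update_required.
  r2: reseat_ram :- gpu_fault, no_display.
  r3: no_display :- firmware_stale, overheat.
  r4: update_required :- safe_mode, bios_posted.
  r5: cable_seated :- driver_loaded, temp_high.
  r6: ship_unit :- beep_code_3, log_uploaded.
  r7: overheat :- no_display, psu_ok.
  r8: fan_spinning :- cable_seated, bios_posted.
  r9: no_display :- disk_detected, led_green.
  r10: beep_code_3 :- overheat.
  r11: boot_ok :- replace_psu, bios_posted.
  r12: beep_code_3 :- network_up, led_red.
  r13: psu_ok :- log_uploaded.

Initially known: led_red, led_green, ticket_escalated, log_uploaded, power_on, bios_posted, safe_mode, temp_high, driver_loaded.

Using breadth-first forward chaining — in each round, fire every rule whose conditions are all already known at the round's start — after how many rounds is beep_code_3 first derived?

[1] r4 [update_required :- safe_mode, bios_posted.]; r5 [cable_seated :- driver_loaded, temp_high.]; r13 [psu_ok :- log_uploaded.]. ⇒ new: update_required, cable_seated, psu_ok.
[2] r1 [no_display :- cable_seated, update_required.]; r8 [fan_spinning :- cable_seated, bios_posted.]. ⇒ new: no_display, fan_spinning.
[3] r7 [overheat :- no_display, psu_ok.]. ⇒ new: overheat.
[4] r10 [beep_code_3 :- overheat.]. ⇒ new: beep_code_3.
beep_code_3 first appears in round 4.

4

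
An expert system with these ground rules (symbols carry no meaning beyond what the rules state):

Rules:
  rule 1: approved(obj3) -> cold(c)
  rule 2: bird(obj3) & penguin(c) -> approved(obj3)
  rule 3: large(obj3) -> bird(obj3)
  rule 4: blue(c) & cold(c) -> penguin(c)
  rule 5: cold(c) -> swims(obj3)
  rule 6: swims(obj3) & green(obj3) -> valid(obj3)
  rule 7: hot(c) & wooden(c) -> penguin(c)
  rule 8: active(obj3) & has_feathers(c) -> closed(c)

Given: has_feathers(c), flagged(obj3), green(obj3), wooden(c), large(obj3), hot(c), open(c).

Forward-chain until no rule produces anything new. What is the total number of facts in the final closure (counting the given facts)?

13

[1] rule 3 [large(obj3) -> bird(obj3)]; rule 7 [hot(c) & wooden(c) -> penguin(c)]. ⇒ new: bird(obj3), penguin(c).
[2] rule 2 [bird(obj3) & penguin(c) -> approved(obj3)]. ⇒ new: approved(obj3).
[3] rule 1 [approved(obj3) -> cold(c)]. ⇒ new: cold(c).
[4] rule 5 [cold(c) -> swims(obj3)]. ⇒ new: swims(obj3).
[5] rule 6 [swims(obj3) & green(obj3) -> valid(obj3)]. ⇒ new: valid(obj3).
Closure: {approved(obj3), bird(obj3), cold(c), flagged(obj3), green(obj3), has_feathers(c), hot(c), large(obj3), open(c), penguin(c), swims(obj3), valid(obj3), wooden(c)} — 13 facts.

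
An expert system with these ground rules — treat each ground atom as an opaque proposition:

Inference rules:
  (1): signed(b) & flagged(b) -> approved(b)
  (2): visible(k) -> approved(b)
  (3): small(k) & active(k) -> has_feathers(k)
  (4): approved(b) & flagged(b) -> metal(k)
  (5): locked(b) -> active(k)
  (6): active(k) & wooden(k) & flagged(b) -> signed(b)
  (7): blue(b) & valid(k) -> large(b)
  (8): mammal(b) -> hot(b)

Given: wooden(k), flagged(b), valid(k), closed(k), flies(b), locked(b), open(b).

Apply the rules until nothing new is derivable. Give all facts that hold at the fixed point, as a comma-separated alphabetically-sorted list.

Round 1 fires (5), giving active(k).
Round 2 fires (6), giving signed(b).
Round 3 fires (1), giving approved(b).
Round 4 fires (4), giving metal(k).

active(k), approved(b), closed(k), flagged(b), flies(b), locked(b), metal(k), open(b), signed(b), valid(k), wooden(k)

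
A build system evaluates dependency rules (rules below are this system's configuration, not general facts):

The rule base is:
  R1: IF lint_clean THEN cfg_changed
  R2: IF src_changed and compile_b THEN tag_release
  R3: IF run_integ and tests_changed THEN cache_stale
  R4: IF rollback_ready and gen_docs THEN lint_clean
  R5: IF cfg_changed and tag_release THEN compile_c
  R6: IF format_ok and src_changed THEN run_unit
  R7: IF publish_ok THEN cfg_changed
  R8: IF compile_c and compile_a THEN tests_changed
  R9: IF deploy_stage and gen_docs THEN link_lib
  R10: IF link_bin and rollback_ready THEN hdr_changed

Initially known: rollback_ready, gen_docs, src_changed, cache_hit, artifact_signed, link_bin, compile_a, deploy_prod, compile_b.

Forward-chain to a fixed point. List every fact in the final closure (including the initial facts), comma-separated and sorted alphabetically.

Round 1: R2 [IF src_changed and compile_b THEN tag_release]; R4 [IF rollback_ready and gen_docs THEN lint_clean]; R10 [IF link_bin and rollback_ready THEN hdr_changed]. New: tag_release, lint_clean, hdr_changed.
Round 2: R1 [IF lint_clean THEN cfg_changed]. New: cfg_changed.
Round 3: R5 [IF cfg_changed and tag_release THEN compile_c]. New: compile_c.
Round 4: R8 [IF compile_c and compile_a THEN tests_changed]. New: tests_changed.

artifact_signed, cache_hit, cfg_changed, compile_a, compile_b, compile_c, deploy_prod, gen_docs, hdr_changed, link_bin, lint_clean, rollback_ready, src_changed, tag_release, tests_changed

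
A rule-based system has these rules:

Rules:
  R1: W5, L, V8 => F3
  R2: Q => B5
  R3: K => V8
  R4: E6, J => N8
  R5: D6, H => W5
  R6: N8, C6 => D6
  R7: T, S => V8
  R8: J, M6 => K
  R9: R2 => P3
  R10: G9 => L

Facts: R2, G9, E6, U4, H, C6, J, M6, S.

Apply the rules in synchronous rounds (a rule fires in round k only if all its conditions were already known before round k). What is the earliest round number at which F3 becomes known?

4

Round 1: R4 [E6, J => N8]; R8 [J, M6 => K]; R9 [R2 => P3]; R10 [G9 => L]. Adds N8, K, P3, L.
Round 2: R3 [K => V8]; R6 [N8, C6 => D6]. Adds V8, D6.
Round 3: R5 [D6, H => W5]. Adds W5.
Round 4: R1 [W5, L, V8 => F3]. Adds F3.
F3 first appears in round 4.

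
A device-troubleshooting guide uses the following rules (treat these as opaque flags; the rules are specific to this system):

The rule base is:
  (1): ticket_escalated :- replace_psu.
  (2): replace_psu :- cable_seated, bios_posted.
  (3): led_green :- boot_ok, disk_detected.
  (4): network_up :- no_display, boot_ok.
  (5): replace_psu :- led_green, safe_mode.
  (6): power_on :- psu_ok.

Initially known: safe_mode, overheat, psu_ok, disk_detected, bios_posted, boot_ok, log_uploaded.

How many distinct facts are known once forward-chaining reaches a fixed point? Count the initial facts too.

11

Round 1: (3) [led_green :- boot_ok, disk_detected.]; (6) [power_on :- psu_ok.]. Adds led_green, power_on.
Round 2: (5) [replace_psu :- led_green, safe_mode.]. Adds replace_psu.
Round 3: (1) [ticket_escalated :- replace_psu.]. Adds ticket_escalated.
Closure: {bios_posted, boot_ok, disk_detected, led_green, log_uploaded, overheat, power_on, psu_ok, replace_psu, safe_mode, ticket_escalated} — 11 facts.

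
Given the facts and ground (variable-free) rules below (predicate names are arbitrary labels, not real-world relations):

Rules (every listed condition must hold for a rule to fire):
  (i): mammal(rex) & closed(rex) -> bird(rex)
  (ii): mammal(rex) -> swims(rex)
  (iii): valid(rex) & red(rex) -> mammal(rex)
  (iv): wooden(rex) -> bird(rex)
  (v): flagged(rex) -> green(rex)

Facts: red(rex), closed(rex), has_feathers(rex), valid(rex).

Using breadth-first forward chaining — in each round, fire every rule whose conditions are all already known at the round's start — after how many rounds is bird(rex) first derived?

2

Round 1 — (iii), derive mammal(rex).
Round 2 — (i), (ii), derive bird(rex), swims(rex).
bird(rex) first appears in round 2.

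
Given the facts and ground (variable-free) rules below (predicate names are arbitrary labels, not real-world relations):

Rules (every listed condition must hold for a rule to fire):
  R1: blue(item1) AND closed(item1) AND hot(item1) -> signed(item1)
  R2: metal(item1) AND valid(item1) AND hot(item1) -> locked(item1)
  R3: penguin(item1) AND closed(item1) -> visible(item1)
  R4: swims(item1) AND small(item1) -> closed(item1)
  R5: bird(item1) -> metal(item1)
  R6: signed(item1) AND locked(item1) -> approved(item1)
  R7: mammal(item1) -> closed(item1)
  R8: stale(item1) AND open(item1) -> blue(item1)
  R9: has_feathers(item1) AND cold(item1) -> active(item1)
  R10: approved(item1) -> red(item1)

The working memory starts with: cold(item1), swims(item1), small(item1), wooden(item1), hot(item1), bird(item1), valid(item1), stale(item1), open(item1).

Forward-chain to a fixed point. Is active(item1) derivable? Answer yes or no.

Round 1: R4 [swims(item1) AND small(item1) -> closed(item1)]; R5 [bird(item1) -> metal(item1)]; R8 [stale(item1) AND open(item1) -> blue(item1)]. New: closed(item1), metal(item1), blue(item1).
Round 2: R1 [blue(item1) AND closed(item1) AND hot(item1) -> signed(item1)]; R2 [metal(item1) AND valid(item1) AND hot(item1) -> locked(item1)]. New: signed(item1), locked(item1).
Round 3: R6 [signed(item1) AND locked(item1) -> approved(item1)]. New: approved(item1).
Round 4: R10 [approved(item1) -> red(item1)]. New: red(item1).
Fixed point reached. active(item1) is concluded only by R9; R9 needs has_feathers(item1) (never derived).

no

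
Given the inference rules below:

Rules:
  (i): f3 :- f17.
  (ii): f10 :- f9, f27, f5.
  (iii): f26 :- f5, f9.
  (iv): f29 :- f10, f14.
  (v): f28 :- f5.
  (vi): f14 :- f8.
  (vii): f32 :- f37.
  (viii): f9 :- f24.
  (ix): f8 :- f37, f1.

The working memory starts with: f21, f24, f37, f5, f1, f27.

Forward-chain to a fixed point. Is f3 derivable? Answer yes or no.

no

[1] (v) [f28 :- f5.]; (vii) [f32 :- f37.]; (viii) [f9 :- f24.]; (ix) [f8 :- f37, f1.]. ⇒ new: f28, f32, f9, f8.
[2] (ii) [f10 :- f9, f27, f5.]; (iii) [f26 :- f5, f9.]; (vi) [f14 :- f8.]. ⇒ new: f10, f26, f14.
[3] (iv) [f29 :- f10, f14.]. ⇒ new: f29.
Fixed point reached. f3 is concluded only by (i); (i) needs f17 (never derived).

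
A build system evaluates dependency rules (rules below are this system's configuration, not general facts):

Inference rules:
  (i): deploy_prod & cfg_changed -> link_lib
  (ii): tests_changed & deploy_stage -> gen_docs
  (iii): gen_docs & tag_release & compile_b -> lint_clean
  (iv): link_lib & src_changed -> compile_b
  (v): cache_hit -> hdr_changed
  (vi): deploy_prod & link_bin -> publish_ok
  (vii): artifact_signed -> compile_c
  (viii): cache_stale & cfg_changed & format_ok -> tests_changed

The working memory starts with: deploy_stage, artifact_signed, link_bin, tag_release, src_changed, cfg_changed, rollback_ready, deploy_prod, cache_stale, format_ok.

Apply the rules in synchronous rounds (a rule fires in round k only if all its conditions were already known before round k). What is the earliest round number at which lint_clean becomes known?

3

Round 1 — (i), (vi), (vii), (viii), derive link_lib, publish_ok, compile_c, tests_changed.
Round 2 — (ii), (iv), derive gen_docs, compile_b.
Round 3 — (iii), derive lint_clean.
lint_clean first appears in round 3.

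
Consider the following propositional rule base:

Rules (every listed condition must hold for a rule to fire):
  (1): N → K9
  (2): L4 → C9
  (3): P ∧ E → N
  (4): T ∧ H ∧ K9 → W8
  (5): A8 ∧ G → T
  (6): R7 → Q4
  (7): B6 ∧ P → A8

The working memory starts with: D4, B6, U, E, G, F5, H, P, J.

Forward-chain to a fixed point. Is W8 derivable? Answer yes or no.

Round 1: (3) [P ∧ E → N]; (7) [B6 ∧ P → A8]. New: N, A8.
Round 2: (1) [N → K9]; (5) [A8 ∧ G → T]. New: K9, T.
Round 3: (4) [T ∧ H ∧ K9 → W8]. New: W8.
W8 appears in round 3, so it is derivable.

yes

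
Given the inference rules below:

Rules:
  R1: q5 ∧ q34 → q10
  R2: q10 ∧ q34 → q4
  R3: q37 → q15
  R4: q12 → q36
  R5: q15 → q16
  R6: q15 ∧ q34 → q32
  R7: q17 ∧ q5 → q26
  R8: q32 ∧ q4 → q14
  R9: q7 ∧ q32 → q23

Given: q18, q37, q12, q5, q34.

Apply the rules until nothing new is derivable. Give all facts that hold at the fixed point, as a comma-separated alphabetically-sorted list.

Round 1 — R1, R3, R4, derive q10, q15, q36.
Round 2 — R2, R5, R6, derive q4, q16, q32.
Round 3 — R8, derive q14.

q10, q12, q14, q15, q16, q18, q32, q34, q36, q37, q4, q5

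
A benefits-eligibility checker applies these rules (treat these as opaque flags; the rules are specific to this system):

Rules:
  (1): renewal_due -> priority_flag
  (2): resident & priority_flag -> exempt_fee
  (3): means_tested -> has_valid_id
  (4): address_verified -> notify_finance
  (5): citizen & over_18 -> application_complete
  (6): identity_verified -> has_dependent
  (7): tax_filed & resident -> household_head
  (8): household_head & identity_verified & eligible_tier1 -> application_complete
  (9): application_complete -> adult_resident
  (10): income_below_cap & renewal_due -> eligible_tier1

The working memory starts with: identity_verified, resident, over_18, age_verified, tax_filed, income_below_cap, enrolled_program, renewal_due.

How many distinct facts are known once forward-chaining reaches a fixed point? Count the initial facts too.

Round 1: (1) [renewal_due -> priority_flag]; (6) [identity_verified -> has_dependent]; (7) [tax_filed & resident -> household_head]; (10) [income_below_cap & renewal_due -> eligible_tier1]. Adds priority_flag, has_dependent, household_head, eligible_tier1.
Round 2: (2) [resident & priority_flag -> exempt_fee]; (8) [household_head & identity_verified & eligible_tier1 -> application_complete]. Adds exempt_fee, application_complete.
Round 3: (9) [application_complete -> adult_resident]. Adds adult_resident.
Closure: {adult_resident, age_verified, application_complete, eligible_tier1, enrolled_program, exempt_fee, has_dependent, household_head, identity_verified, income_below_cap, over_18, priority_flag, renewal_due, resident, tax_filed} — 15 facts.

15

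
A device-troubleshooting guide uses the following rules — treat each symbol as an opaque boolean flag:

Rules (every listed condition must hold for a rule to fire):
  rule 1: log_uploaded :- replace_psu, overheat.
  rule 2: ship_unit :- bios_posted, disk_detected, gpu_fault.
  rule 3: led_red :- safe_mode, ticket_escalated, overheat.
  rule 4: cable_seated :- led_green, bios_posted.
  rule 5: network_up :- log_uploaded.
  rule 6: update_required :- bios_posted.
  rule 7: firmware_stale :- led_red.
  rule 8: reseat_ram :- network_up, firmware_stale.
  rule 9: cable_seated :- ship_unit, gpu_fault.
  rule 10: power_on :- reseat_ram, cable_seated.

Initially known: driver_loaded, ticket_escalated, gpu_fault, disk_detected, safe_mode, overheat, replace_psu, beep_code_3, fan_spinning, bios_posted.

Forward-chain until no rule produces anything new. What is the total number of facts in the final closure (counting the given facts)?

19

Round 1: rule 1 [log_uploaded :- replace_psu, overheat.]; rule 2 [ship_unit :- bios_posted, disk_detected, gpu_fault.]; rule 3 [led_red :- safe_mode, ticket_escalated, overheat.]; rule 6 [update_required :- bios_posted.]. New: log_uploaded, ship_unit, led_red, update_required.
Round 2: rule 5 [network_up :- log_uploaded.]; rule 7 [firmware_stale :- led_red.]; rule 9 [cable_seated :- ship_unit, gpu_fault.]. New: network_up, firmware_stale, cable_seated.
Round 3: rule 8 [reseat_ram :- network_up, firmware_stale.]. New: reseat_ram.
Round 4: rule 10 [power_on :- reseat_ram, cable_seated.]. New: power_on.
Closure: {beep_code_3, bios_posted, cable_seated, disk_detected, driver_loaded, fan_spinning, firmware_stale, gpu_fault, led_red, log_uploaded, network_up, overheat, power_on, replace_psu, reseat_ram, safe_mode, ship_unit, ticket_escalated, update_required} — 19 facts.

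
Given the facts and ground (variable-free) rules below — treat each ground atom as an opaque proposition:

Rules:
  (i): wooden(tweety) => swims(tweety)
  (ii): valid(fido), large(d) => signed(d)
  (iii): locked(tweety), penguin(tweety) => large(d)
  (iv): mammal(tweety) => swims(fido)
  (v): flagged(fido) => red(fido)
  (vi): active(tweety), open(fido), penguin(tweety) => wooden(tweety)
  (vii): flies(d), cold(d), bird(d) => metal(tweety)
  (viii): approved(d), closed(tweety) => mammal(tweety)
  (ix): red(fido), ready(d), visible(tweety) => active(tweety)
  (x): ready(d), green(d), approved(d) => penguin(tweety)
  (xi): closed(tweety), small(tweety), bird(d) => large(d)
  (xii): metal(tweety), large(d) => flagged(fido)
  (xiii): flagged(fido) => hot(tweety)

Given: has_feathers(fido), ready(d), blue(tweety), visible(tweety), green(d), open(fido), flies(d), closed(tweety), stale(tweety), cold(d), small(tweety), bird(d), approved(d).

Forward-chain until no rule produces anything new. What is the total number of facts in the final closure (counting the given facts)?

24

Round 1 fires (vii), (viii), (x), (xi), giving metal(tweety), mammal(tweety), penguin(tweety), large(d).
Round 2 fires (iv), (xii), giving swims(fido), flagged(fido).
Round 3 fires (v), (xiii), giving red(fido), hot(tweety).
Round 4 fires (ix), giving active(tweety).
Round 5 fires (vi), giving wooden(tweety).
Round 6 fires (i), giving swims(tweety).
Closure: {active(tweety), approved(d), bird(d), blue(tweety), closed(tweety), cold(d), flagged(fido), flies(d), green(d), has_feathers(fido), hot(tweety), large(d), mammal(tweety), metal(tweety), open(fido), penguin(tweety), ready(d), red(fido), small(tweety), stale(tweety), swims(fido), swims(tweety), visible(tweety), wooden(tweety)} — 24 facts.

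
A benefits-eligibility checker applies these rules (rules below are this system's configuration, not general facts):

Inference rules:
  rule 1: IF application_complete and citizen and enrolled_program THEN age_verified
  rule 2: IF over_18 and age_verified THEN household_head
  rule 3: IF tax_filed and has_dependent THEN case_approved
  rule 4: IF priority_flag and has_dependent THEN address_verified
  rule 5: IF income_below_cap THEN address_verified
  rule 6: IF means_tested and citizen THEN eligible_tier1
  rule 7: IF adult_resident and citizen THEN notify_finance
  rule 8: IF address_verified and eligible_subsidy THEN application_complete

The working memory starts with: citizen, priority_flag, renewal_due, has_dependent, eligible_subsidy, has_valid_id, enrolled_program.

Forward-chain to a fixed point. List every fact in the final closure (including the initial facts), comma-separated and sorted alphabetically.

address_verified, age_verified, application_complete, citizen, eligible_subsidy, enrolled_program, has_dependent, has_valid_id, priority_flag, renewal_due

[1] rule 4 [IF priority_flag and has_dependent THEN address_verified]. ⇒ new: address_verified.
[2] rule 8 [IF address_verified and eligible_subsidy THEN application_complete]. ⇒ new: application_complete.
[3] rule 1 [IF application_complete and citizen and enrolled_program THEN age_verified]. ⇒ new: age_verified.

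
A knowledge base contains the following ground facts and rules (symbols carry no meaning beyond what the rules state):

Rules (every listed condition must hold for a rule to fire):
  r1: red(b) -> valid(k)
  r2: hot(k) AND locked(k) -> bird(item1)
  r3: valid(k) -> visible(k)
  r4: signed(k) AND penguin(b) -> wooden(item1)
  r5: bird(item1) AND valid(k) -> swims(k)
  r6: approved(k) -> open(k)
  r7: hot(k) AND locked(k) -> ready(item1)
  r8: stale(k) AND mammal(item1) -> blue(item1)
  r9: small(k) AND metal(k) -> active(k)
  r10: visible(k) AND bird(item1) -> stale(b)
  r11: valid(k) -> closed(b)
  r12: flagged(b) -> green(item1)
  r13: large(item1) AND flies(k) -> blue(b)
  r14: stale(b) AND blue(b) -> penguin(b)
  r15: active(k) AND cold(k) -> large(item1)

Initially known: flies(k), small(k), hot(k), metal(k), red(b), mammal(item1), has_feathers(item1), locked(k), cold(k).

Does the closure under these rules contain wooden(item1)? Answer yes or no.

no

Round 1: r1 [red(b) -> valid(k)]; r2 [hot(k) AND locked(k) -> bird(item1)]; r7 [hot(k) AND locked(k) -> ready(item1)]; r9 [small(k) AND metal(k) -> active(k)]. New: valid(k), bird(item1), ready(item1), active(k).
Round 2: r3 [valid(k) -> visible(k)]; r5 [bird(item1) AND valid(k) -> swims(k)]; r11 [valid(k) -> closed(b)]; r15 [active(k) AND cold(k) -> large(item1)]. New: visible(k), swims(k), closed(b), large(item1).
Round 3: r10 [visible(k) AND bird(item1) -> stale(b)]; r13 [large(item1) AND flies(k) -> blue(b)]. New: stale(b), blue(b).
Round 4: r14 [stale(b) AND blue(b) -> penguin(b)]. New: penguin(b).
Fixed point reached. wooden(item1) is concluded only by r4; r4 needs signed(k) (never derived).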